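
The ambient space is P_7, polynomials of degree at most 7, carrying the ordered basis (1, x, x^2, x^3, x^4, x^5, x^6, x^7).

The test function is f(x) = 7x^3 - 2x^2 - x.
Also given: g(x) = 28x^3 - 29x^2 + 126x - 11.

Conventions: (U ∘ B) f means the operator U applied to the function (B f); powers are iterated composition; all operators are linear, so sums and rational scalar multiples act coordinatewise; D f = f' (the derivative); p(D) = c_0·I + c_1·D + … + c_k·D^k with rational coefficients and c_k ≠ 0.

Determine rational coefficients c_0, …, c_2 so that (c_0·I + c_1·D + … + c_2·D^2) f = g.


p(D) = 4·I − D + 3·D^2, i.e. c_0 = 4, c_1 = -1, c_2 = 3

D^0 f = 7x^3 - 2x^2 - x
D^1 f = 21x^2 - 4x - 1
D^2 f = 42x - 4
matching coefficients of g against c_0 f + c_1 Df + … from the top degree down determines the c_i
solution: c_0 = 4, c_1 = -1, c_2 = 3


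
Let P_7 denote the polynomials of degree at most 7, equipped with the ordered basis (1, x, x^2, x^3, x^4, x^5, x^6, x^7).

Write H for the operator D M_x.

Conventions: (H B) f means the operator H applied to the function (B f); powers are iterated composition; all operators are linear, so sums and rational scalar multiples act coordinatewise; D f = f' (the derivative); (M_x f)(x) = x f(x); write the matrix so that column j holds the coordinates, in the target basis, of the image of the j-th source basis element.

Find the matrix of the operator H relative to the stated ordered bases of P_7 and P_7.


the matrix is [[1, 0, 0, 0, 0, 0, 0, 0]; [0, 2, 0, 0, 0, 0, 0, 0]; [0, 0, 3, 0, 0, 0, 0, 0]; [0, 0, 0, 4, 0, 0, 0, 0]; [0, 0, 0, 0, 5, 0, 0, 0]; [0, 0, 0, 0, 0, 6, 0, 0]; [0, 0, 0, 0, 0, 0, 7, 0]; [0, 0, 0, 0, 0, 0, 0, 8]] (rows listed top to bottom)

image of 1: 1
image of x: 2x
image of x^2: 3x^2
image of x^3: 4x^3
image of x^4: 5x^4
image of x^5: 6x^5
image of x^6: 7x^6
image of x^7: 8x^7
each image's coordinates form column j of the matrix


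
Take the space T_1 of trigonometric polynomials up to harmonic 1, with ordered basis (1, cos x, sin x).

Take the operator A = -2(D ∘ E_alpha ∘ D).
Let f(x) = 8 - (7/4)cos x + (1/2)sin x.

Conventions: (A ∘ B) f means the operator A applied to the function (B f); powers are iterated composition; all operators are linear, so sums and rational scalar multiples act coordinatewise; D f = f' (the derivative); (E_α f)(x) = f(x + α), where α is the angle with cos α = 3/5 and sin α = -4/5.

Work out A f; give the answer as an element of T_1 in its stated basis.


D f = (1/2)cos x + (7/4)sin x
E_alpha D f = -(11/10)cos x + (29/20)sin x
D E_alpha D f = (29/20)cos x + (11/10)sin x
(-2(D ∘ E_alpha ∘ D)) f = -(29/10)cos x - (11/5)sin x

the result is g(x) = -(29/10)cos x - (11/5)sin x


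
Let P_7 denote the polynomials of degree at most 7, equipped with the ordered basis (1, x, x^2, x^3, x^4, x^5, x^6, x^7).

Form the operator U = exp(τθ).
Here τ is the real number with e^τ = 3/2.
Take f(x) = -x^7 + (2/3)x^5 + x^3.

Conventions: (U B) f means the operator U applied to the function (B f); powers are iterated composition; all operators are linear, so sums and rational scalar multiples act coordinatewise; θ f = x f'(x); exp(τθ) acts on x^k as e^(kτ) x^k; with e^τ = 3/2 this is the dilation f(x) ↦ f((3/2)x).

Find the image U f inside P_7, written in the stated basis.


the result is g(x) = -(2187/128)x^7 + (81/16)x^5 + (27/8)x^3

exp(τθ) x^k = e^(kτ) x^k; with e^τ = 3/2 this sends x^k to (3/2)^k x^k
x^3 ↦ 27/8 x^3
x^5 ↦ 243/32 x^5
x^7 ↦ 2187/128 x^7
applying this coordinatewise to f: exp(τθ) f = -(2187/128)x^7 + (81/16)x^5 + (27/8)x^3


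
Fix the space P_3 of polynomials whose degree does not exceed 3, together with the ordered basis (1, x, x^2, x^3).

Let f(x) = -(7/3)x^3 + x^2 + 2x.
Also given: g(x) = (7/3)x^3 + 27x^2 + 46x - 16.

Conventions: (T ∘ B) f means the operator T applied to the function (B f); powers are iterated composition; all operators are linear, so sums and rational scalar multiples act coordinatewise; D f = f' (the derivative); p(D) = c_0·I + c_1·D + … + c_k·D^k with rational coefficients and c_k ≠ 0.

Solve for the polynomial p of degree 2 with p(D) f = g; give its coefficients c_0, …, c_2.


c_0 = -1, c_1 = -4, c_2 = -4

D^0 f = -(7/3)x^3 + x^2 + 2x
D^1 f = -7x^2 + 2x + 2
D^2 f = -14x + 2
matching coefficients of g against c_0 f + c_1 Df + … from the top degree down determines the c_i
solution: c_0 = -1, c_1 = -4, c_2 = -4


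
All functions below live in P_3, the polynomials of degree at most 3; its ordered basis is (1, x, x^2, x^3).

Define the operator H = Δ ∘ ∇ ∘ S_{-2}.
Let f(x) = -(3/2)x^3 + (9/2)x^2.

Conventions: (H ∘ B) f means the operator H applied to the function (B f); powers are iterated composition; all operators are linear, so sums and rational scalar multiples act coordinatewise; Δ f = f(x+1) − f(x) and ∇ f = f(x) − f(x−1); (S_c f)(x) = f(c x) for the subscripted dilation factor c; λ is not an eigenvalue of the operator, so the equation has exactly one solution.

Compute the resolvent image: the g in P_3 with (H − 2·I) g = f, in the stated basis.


the image equals g(x) = (3/4)x^3 - (9/4)x^2 - 18x - 9

write g with unknown coordinates in the stated basis and equate coefficients in (H − 2·I) g = f
solving from the highest basis element down gives g = (3/4)x^3 - (9/4)x^2 - 18x - 9
check: H g = -36x - 18
so H g − 2·g = -(3/2)x^3 + (9/2)x^2 = f ✓


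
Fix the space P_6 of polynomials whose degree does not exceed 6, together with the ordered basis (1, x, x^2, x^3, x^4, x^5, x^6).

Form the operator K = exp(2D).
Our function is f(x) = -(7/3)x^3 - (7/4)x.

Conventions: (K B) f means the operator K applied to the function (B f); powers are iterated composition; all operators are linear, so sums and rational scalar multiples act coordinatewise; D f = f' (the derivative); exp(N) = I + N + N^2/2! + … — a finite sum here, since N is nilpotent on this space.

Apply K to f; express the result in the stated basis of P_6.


order-1 term: -14x^2 - 7/2
order-2 term: -28x
order-3 term: -56/3
the series for exp(2D) f terminates at order 3
exp(2D) f = -(7/3)x^3 - 14x^2 - (119/4)x - 133/6

g(x) = -(7/3)x^3 - 14x^2 - (119/4)x - 133/6


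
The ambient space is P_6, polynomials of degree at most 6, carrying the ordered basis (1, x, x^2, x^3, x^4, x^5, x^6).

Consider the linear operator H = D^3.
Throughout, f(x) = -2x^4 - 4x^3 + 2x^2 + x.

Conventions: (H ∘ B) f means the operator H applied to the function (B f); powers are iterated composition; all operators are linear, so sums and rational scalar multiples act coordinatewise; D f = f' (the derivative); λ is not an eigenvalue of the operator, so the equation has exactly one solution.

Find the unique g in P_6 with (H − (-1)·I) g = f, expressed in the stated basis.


g(x) = -2x^4 - 4x^3 + 2x^2 + 49x + 24

write g with unknown coordinates in the stated basis and equate coefficients in (H − (-1)·I) g = f
solving from the highest basis element down gives g = -2x^4 - 4x^3 + 2x^2 + 49x + 24
check: H g = -48x - 24
so H g − (-1)·g = -2x^4 - 4x^3 + 2x^2 + x = f ✓


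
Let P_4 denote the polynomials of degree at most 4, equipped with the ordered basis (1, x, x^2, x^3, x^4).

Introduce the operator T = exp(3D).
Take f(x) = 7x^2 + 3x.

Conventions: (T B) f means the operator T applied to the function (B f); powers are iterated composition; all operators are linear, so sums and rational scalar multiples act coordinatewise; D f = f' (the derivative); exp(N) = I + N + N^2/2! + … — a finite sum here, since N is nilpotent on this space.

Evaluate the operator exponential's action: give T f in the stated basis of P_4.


order-1 term: 42x + 9
order-2 term: 63
the series for exp(3D) f terminates at order 2
exp(3D) f = 7x^2 + 45x + 72

g(x) = 7x^2 + 45x + 72


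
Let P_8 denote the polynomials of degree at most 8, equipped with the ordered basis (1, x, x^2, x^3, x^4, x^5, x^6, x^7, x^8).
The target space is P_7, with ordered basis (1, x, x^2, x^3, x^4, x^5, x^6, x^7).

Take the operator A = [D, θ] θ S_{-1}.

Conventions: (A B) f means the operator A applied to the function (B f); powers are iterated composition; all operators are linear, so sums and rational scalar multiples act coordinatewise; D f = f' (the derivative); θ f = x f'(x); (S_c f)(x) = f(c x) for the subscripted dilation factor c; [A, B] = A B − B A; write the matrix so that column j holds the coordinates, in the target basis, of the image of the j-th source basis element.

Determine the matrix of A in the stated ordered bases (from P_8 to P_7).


image of 1: 0
image of x: -1
image of x^2: 4x
image of x^3: -9x^2
image of x^4: 16x^3
image of x^5: -25x^4
image of x^6: 36x^5
image of x^7: -49x^6
image of x^8: 64x^7
each image's coordinates form column j of the matrix

the matrix is [[0, -1, 0, 0, 0, 0, 0, 0, 0]; [0, 0, 4, 0, 0, 0, 0, 0, 0]; [0, 0, 0, -9, 0, 0, 0, 0, 0]; [0, 0, 0, 0, 16, 0, 0, 0, 0]; [0, 0, 0, 0, 0, -25, 0, 0, 0]; [0, 0, 0, 0, 0, 0, 36, 0, 0]; [0, 0, 0, 0, 0, 0, 0, -49, 0]; [0, 0, 0, 0, 0, 0, 0, 0, 64]] (rows listed top to bottom)


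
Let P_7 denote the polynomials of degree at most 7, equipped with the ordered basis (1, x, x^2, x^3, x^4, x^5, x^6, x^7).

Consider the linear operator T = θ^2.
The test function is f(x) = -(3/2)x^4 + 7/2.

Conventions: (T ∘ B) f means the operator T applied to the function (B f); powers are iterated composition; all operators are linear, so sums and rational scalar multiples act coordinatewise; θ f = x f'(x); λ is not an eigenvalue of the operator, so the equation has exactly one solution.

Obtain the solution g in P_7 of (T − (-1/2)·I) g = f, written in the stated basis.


write g with unknown coordinates in the stated basis and equate coefficients in (T − (-1/2)·I) g = f
solving from the highest basis element down gives g = -(1/11)x^4 + 7
check: T g = -(16/11)x^4
so T g − (-1/2)·g = -(3/2)x^4 + 7/2 = f ✓

the result is g(x) = -(1/11)x^4 + 7


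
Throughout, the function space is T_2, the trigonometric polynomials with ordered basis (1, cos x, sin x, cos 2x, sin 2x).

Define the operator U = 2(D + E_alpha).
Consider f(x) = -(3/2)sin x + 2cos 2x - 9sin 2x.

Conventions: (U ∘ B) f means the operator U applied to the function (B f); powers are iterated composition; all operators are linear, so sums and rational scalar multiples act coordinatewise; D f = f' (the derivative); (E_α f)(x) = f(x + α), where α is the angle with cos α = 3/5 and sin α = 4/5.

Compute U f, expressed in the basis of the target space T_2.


D f = -(3/2)cos x - 18cos 2x - 4sin 2x
E_alpha f = -(6/5)cos x - (9/10)sin x - (46/5)cos 2x + (3/5)sin 2x
(D + E_alpha) f = -(27/10)cos x - (9/10)sin x - (136/5)cos 2x - (17/5)sin 2x
(2(D + E_alpha)) f = -(27/5)cos x - (9/5)sin x - (272/5)cos 2x - (34/5)sin 2x

g(x) = -(27/5)cos x - (9/5)sin x - (272/5)cos 2x - (34/5)sin 2x


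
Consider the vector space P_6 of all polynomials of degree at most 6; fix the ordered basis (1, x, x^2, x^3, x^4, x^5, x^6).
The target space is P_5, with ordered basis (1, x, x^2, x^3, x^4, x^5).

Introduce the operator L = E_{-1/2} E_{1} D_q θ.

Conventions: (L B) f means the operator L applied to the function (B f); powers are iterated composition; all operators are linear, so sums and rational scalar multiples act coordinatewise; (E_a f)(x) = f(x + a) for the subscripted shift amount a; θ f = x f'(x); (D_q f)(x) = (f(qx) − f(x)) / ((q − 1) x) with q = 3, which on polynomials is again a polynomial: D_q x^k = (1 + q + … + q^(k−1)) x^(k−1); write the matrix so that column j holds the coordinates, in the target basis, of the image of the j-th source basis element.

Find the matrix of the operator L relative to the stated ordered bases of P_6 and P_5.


the matrix is [[0, 1, 4, 39/4, 20, 605/16, 273/4]; [0, 0, 8, 39, 120, 605/2, 1365/2]; [0, 0, 0, 39, 240, 1815/2, 2730]; [0, 0, 0, 0, 160, 1210, 5460]; [0, 0, 0, 0, 0, 605, 5460]; [0, 0, 0, 0, 0, 0, 2184]] (rows listed top to bottom)

image of 1: 0
image of x: 1
image of x^2: 8x + 4
image of x^3: 39x^2 + 39x + 39/4
image of x^4: 160x^3 + 240x^2 + 120x + 20
image of x^5: 605x^4 + 1210x^3 + (1815/2)x^2 + (605/2)x + 605/16
image of x^6: 2184x^5 + 5460x^4 + 5460x^3 + 2730x^2 + (1365/2)x + 273/4
each image's coordinates form column j of the matrix


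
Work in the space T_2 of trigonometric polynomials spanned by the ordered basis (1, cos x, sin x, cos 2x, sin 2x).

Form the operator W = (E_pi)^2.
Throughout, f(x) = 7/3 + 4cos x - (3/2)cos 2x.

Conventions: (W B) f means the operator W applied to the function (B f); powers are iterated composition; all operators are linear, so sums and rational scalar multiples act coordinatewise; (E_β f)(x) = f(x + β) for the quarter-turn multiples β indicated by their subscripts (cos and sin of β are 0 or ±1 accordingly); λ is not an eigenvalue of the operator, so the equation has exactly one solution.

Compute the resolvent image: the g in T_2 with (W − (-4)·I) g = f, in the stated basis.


the image equals g(x) = 7/15 + (4/5)cos x - (3/10)cos 2x

write g with unknown coordinates in the stated basis and equate coefficients in (W − (-4)·I) g = f
solving from the highest basis element down gives g = 7/15 + (4/5)cos x - (3/10)cos 2x
check: W g = 7/15 + (4/5)cos x - (3/10)cos 2x
so W g − (-4)·g = 7/3 + 4cos x - (3/2)cos 2x = f ✓


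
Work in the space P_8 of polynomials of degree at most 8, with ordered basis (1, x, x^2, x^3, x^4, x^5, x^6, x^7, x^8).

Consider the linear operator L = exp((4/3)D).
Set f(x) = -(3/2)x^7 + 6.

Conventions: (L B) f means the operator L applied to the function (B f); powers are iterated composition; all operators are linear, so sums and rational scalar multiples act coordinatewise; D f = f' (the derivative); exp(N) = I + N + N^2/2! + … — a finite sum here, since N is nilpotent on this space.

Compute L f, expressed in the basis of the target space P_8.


g(x) = -(3/2)x^7 - 14x^6 - 56x^5 - (1120/9)x^4 - (4480/27)x^3 - (3584/27)x^2 - (14336/243)x - 3818/729

order-1 term: -14x^6
order-2 term: -56x^5
order-3 term: -(1120/9)x^4
order-4 term: -(4480/27)x^3
order-5 term: -(3584/27)x^2
order-6 term: -(14336/243)x
order-7 term: -8192/729
the series for exp((4/3)D) f terminates at order 7
exp((4/3)D) f = -(3/2)x^7 - 14x^6 - 56x^5 - (1120/9)x^4 - (4480/27)x^3 - (3584/27)x^2 - (14336/243)x - 3818/729


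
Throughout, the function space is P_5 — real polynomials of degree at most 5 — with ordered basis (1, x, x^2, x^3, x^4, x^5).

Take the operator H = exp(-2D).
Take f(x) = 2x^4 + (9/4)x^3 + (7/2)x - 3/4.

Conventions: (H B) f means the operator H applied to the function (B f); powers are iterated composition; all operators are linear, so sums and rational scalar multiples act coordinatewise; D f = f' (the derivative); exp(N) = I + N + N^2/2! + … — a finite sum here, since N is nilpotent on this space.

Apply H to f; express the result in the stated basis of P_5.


g(x) = 2x^4 - (55/4)x^3 + (69/2)x^2 - (67/2)x + 25/4

order-1 term: -16x^3 - (27/2)x^2 - 7
order-2 term: 48x^2 + 27x
order-3 term: -64x - 18
order-4 term: 32
the series for exp(-2D) f terminates at order 4
exp(-2D) f = 2x^4 - (55/4)x^3 + (69/2)x^2 - (67/2)x + 25/4


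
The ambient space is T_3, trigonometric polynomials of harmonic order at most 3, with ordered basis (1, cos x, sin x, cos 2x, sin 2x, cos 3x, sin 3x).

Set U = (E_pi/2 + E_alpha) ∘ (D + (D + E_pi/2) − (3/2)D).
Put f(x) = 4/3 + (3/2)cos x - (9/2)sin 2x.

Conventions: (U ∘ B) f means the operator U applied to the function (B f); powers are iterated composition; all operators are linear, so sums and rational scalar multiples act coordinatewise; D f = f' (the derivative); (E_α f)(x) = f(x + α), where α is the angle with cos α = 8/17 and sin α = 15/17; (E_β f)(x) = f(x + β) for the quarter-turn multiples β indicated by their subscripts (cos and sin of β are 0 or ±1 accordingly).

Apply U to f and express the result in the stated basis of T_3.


D f = -(3/2)sin x - 9cos 2x
D f = -(3/2)sin x - 9cos 2x
E_pi/2 f = 4/3 - (3/2)sin x + (9/2)sin 2x
(D + E_pi/2) f = 4/3 - 3sin x - 9cos 2x + (9/2)sin 2x
D f = -(3/2)sin x - 9cos 2x
(-(3/2)D) f = (9/4)sin x + (27/2)cos 2x
(D + (D + E_pi/2) − (3/2)D) f = 4/3 - (9/4)sin x - (9/2)cos 2x + (9/2)sin 2x
E_pi/2 (D + (D + E_pi/2) − (3/2)D) f = 4/3 - (9/4)cos x + (9/2)cos 2x - (9/2)sin 2x
E_alpha (D + (D + E_pi/2) − (3/2)D) f = 4/3 - (135/68)cos x - (18/17)sin x + (3609/578)cos 2x + (711/578)sin 2x
(E_pi/2 + E_alpha) (D + (D + E_pi/2) − (3/2)D) f = 8/3 - (72/17)cos x - (18/17)sin x + (3105/289)cos 2x - (945/289)sin 2x

the result is g(x) = 8/3 - (72/17)cos x - (18/17)sin x + (3105/289)cos 2x - (945/289)sin 2x


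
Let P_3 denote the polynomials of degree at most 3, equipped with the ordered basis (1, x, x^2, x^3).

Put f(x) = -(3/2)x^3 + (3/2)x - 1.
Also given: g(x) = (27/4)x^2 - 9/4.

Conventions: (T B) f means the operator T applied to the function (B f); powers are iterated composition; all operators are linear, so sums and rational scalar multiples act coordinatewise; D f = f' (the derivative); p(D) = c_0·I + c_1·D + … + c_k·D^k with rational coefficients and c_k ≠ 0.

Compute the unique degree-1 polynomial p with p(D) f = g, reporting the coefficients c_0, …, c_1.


D^0 f = -(3/2)x^3 + (3/2)x - 1
D^1 f = -(9/2)x^2 + 3/2
matching coefficients of g against c_0 f + c_1 Df + … from the top degree down determines the c_i
solution: c_0 = 0, c_1 = -3/2

p(D) = -(3/2)·D, i.e. c_0 = 0, c_1 = -3/2


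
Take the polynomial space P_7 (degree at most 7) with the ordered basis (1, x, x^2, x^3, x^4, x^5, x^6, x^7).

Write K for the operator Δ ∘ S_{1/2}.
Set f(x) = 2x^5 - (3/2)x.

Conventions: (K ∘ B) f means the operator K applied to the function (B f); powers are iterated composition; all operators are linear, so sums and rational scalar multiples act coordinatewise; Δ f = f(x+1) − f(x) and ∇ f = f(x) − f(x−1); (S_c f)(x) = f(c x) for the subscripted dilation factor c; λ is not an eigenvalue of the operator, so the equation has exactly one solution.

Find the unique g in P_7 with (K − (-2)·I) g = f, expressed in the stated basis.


write g with unknown coordinates in the stated basis and equate coefficients in (K − (-2)·I) g = f
solving from the highest basis element down gives g = x^5 - (5/64)x^4 - (75/512)x^3 - (935/8192)x^2 - (24981/32768)x + 26323/131072
check: K g = (5/32)x^4 + (75/256)x^3 + (935/4096)x^2 + (405/16384)x - 26323/65536
so K g − (-2)·g = 2x^5 - (3/2)x = f ✓

the result is g(x) = x^5 - (5/64)x^4 - (75/512)x^3 - (935/8192)x^2 - (24981/32768)x + 26323/131072


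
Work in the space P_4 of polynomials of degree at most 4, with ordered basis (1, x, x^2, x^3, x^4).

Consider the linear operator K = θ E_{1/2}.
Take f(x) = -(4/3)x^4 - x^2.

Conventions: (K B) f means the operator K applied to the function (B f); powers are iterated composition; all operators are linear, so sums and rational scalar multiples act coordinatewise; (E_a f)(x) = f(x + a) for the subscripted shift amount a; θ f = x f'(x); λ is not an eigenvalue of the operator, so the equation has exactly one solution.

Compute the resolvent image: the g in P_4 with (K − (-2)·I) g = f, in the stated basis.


the result is g(x) = -(2/9)x^4 + (4/15)x^3 - (17/60)x^2 + (7/108)x

write g with unknown coordinates in the stated basis and equate coefficients in (K − (-2)·I) g = f
solving from the highest basis element down gives g = -(2/9)x^4 + (4/15)x^3 - (17/60)x^2 + (7/108)x
check: K g = -(8/9)x^4 - (8/15)x^3 - (13/30)x^2 - (7/54)x
so K g − (-2)·g = -(4/3)x^4 - x^2 = f ✓


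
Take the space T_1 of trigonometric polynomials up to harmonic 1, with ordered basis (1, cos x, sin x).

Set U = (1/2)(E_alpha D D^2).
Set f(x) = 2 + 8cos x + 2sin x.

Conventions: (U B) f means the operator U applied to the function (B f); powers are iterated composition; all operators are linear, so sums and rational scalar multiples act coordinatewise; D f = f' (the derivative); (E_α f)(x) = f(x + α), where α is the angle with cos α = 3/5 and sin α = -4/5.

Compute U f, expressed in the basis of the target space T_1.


D f = 2cos x - 8sin x
D D f = -8cos x - 2sin x
D D^2 f = -2cos x + 8sin x
E_alpha D D^2 f = -(38/5)cos x + (16/5)sin x
((1/2)(E_alpha D D^2)) f = -(19/5)cos x + (8/5)sin x

the image equals g(x) = -(19/5)cos x + (8/5)sin x


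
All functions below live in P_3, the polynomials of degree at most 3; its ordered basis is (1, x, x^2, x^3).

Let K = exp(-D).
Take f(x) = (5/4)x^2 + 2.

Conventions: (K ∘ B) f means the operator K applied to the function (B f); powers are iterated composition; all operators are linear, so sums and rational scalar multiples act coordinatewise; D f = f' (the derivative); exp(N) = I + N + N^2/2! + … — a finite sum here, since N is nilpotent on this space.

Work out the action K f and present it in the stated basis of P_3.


order-1 term: -(5/2)x
order-2 term: 5/4
the series for exp(-D) f terminates at order 2
exp(-D) f = (5/4)x^2 - (5/2)x + 13/4

the result is g(x) = (5/4)x^2 - (5/2)x + 13/4


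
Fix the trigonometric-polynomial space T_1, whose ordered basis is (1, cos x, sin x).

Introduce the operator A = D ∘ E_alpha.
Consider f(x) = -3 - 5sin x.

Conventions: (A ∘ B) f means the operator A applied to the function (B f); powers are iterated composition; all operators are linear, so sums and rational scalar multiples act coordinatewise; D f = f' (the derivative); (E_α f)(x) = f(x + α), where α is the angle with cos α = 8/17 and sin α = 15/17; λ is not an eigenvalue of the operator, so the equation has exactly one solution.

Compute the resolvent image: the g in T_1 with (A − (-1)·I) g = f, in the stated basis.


the result is g(x) = -3 + 10cos x - (5/2)sin x

write g with unknown coordinates in the stated basis and equate coefficients in (A − (-1)·I) g = f
solving from the highest basis element down gives g = -3 + 10cos x - (5/2)sin x
check: A g = -10cos x - (5/2)sin x
so A g − (-1)·g = -3 - 5sin x = f ✓


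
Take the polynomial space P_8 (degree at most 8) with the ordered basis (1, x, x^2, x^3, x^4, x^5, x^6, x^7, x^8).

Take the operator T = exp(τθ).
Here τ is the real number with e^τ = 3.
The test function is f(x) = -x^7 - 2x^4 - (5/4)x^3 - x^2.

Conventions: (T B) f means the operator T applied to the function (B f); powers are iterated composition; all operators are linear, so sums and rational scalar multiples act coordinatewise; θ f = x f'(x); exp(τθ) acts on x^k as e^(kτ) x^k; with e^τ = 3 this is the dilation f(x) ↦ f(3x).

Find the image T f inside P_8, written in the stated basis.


g(x) = -2187x^7 - 162x^4 - (135/4)x^3 - 9x^2

exp(τθ) x^k = e^(kτ) x^k; with e^τ = 3 this sends x^k to 3^k x^k
x^2 ↦ 9 x^2
x^3 ↦ 27 x^3
x^4 ↦ 81 x^4
x^7 ↦ 2187 x^7
applying this coordinatewise to f: exp(τθ) f = -2187x^7 - 162x^4 - (135/4)x^3 - 9x^2


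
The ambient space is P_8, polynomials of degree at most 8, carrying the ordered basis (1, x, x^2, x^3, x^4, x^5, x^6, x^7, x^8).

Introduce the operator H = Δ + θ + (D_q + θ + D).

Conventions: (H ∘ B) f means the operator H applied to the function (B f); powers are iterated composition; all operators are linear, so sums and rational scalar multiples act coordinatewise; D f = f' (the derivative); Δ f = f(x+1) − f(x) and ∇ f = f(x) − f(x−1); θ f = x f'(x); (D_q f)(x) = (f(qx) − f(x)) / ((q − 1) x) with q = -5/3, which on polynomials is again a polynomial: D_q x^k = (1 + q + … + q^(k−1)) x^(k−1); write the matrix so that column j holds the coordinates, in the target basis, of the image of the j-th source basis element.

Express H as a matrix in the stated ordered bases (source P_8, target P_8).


image of 1: 0
image of x: 2x + 3
image of x^2: 4x^2 + (10/3)x + 1
image of x^3: 6x^3 + (73/9)x^2 + 3x + 1
image of x^4: 8x^4 + (148/27)x^3 + 6x^2 + 4x + 1
image of x^5: 10x^5 + (1231/81)x^4 + 10x^3 + 10x^2 + 5x + 1
image of x^6: 12x^6 + (1054/243)x^5 + 15x^4 + 20x^3 + 15x^2 + 6x + 1
image of x^7: 14x^7 + (20245/729)x^6 + 21x^5 + 35x^4 + 35x^3 + 21x^2 + 7x + 1
image of x^8: 16x^8 - (13016/2187)x^7 + 28x^6 + 56x^5 + 70x^4 + 56x^3 + 28x^2 + 8x + 1
each image's coordinates form column j of the matrix

the matrix is [[0, 3, 1, 1, 1, 1, 1, 1, 1]; [0, 2, 10/3, 3, 4, 5, 6, 7, 8]; [0, 0, 4, 73/9, 6, 10, 15, 21, 28]; [0, 0, 0, 6, 148/27, 10, 20, 35, 56]; [0, 0, 0, 0, 8, 1231/81, 15, 35, 70]; [0, 0, 0, 0, 0, 10, 1054/243, 21, 56]; [0, 0, 0, 0, 0, 0, 12, 20245/729, 28]; [0, 0, 0, 0, 0, 0, 0, 14, -13016/2187]; [0, 0, 0, 0, 0, 0, 0, 0, 16]] (rows listed top to bottom)


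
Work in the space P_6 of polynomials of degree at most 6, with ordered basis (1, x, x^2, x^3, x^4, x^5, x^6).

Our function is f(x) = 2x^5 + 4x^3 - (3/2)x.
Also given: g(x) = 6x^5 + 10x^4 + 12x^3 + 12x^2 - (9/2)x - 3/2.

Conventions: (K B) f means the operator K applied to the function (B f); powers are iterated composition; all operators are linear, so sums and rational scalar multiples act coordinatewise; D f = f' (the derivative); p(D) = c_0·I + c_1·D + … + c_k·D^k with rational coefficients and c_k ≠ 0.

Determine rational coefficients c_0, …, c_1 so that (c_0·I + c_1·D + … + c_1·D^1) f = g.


p(D) = 3·I + D, i.e. c_0 = 3, c_1 = 1

D^0 f = 2x^5 + 4x^3 - (3/2)x
D^1 f = 10x^4 + 12x^2 - 3/2
matching coefficients of g against c_0 f + c_1 Df + … from the top degree down determines the c_i
solution: c_0 = 3, c_1 = 1


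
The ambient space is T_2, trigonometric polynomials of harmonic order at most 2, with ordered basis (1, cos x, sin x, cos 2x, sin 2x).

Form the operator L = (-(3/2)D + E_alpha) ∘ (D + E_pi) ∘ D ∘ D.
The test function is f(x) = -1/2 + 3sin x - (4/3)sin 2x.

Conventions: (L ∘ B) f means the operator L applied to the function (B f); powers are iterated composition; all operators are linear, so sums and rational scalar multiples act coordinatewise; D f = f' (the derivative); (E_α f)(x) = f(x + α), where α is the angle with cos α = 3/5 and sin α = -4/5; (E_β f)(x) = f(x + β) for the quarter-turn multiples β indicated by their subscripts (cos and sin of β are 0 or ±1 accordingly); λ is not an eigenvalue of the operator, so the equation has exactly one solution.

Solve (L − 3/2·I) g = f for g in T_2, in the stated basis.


write g with unknown coordinates in the stated basis and equate coefficients in (L − 3/2·I) g = f
solving from the highest basis element down gives g = 1/3 + (174/373)cos x - (192/373)sin x + (7232/406419)cos 2x + (12824/406419)sin 2x
check: L g = (261/373)cos x + (831/373)sin x + (3616/135473)cos 2x - (522656/406419)sin 2x
so L g − 3/2·g = -1/2 + 3sin x - (4/3)sin 2x = f ✓

g(x) = 1/3 + (174/373)cos x - (192/373)sin x + (7232/406419)cos 2x + (12824/406419)sin 2x


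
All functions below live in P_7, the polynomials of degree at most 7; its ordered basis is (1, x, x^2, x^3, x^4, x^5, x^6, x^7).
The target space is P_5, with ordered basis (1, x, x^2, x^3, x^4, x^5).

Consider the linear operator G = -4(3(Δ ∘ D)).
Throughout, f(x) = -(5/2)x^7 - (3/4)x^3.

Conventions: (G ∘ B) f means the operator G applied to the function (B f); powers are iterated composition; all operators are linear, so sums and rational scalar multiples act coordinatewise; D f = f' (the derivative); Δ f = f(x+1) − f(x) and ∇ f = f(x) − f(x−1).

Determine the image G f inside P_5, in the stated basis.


the result is g(x) = 1260x^5 + 3150x^4 + 4200x^3 + 3150x^2 + 1314x + 237

D f = -(35/2)x^6 - (9/4)x^2
Δ D f = -105x^5 - (525/2)x^4 - 350x^3 - (525/2)x^2 - (219/2)x - 79/4
(3(Δ ∘ D)) f = -315x^5 - (1575/2)x^4 - 1050x^3 - (1575/2)x^2 - (657/2)x - 237/4
(-4(3(Δ ∘ D))) f = 1260x^5 + 3150x^4 + 4200x^3 + 3150x^2 + 1314x + 237


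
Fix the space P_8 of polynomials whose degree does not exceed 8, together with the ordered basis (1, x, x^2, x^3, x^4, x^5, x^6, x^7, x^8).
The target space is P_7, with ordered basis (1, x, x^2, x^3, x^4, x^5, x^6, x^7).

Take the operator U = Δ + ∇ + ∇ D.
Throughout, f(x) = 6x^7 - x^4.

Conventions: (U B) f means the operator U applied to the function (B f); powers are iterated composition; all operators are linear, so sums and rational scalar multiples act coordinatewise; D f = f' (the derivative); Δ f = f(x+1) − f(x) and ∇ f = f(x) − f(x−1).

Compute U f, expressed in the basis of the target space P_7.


the image equals g(x) = 84x^6 + 252x^5 - 210x^4 + 832x^3 - 390x^2 + 256x - 34

Δ f = 42x^6 + 126x^5 + 210x^4 + 206x^3 + 120x^2 + 38x + 5
∇ f = 42x^6 - 126x^5 + 210x^4 - 214x^3 + 132x^2 - 46x + 7
D f = 42x^6 - 4x^3
∇ D f = 252x^5 - 630x^4 + 840x^3 - 642x^2 + 264x - 46
(Δ + ∇ + ∇ D) f = 84x^6 + 252x^5 - 210x^4 + 832x^3 - 390x^2 + 256x - 34


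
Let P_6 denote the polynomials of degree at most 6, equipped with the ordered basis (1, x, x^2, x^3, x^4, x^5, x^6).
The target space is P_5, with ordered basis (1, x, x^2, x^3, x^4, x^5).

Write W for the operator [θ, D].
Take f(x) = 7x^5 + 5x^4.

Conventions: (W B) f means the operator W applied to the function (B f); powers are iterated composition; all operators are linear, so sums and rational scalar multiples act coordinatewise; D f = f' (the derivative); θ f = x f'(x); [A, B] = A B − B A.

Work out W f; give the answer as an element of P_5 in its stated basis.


D f = 35x^4 + 20x^3
θ D f = 140x^4 + 60x^3
θ f = 35x^5 + 20x^4
D θ f = 175x^4 + 80x^3
[θ, D] f = -35x^4 - 20x^3

the image equals g(x) = -35x^4 - 20x^3


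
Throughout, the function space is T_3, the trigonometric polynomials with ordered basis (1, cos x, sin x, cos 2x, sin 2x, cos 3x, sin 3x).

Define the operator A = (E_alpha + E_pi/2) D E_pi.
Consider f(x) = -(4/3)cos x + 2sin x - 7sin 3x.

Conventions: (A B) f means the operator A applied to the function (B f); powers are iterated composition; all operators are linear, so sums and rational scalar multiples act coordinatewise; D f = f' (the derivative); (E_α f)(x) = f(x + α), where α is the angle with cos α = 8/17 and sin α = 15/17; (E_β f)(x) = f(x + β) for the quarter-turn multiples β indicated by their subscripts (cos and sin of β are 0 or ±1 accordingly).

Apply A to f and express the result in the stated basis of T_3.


the result is g(x) = -(176/51)cos x + (160/51)sin x - (102648/4913)cos 3x + (113568/4913)sin 3x

E_pi f = (4/3)cos x - 2sin x + 7sin 3x
D E_pi f = -2cos x - (4/3)sin x + 21cos 3x
E_alpha (D E_pi) f = -(36/17)cos x + (58/51)sin x - (102648/4913)cos 3x + (10395/4913)sin 3x
E_pi/2 (D E_pi) f = -(4/3)cos x + 2sin x + 21sin 3x
(E_alpha + E_pi/2) (D E_pi) f = -(176/51)cos x + (160/51)sin x - (102648/4913)cos 3x + (113568/4913)sin 3x


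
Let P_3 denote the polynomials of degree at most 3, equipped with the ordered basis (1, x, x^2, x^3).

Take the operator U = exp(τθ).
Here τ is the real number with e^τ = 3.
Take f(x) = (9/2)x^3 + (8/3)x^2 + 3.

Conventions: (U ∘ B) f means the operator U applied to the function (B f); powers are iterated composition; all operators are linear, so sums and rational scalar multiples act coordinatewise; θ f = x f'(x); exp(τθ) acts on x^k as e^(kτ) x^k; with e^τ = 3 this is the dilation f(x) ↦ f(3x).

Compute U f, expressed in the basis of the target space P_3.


exp(τθ) x^k = e^(kτ) x^k; with e^τ = 3 this sends x^k to 3^k x^k
x^2 ↦ 9 x^2
x^3 ↦ 27 x^3
applying this coordinatewise to f: exp(τθ) f = (243/2)x^3 + 24x^2 + 3

the result is g(x) = (243/2)x^3 + 24x^2 + 3


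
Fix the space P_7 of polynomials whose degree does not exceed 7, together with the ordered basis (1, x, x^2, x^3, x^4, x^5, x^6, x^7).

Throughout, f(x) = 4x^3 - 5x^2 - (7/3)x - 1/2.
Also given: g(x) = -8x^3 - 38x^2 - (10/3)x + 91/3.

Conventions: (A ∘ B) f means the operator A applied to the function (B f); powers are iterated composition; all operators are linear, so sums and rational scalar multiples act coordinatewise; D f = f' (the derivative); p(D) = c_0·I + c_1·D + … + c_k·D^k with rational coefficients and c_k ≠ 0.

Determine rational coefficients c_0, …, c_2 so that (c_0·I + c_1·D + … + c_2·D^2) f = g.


D^0 f = 4x^3 - 5x^2 - (7/3)x - 1/2
D^1 f = 12x^2 - 10x - 7/3
D^2 f = 24x - 10
matching coefficients of g against c_0 f + c_1 Df + … from the top degree down determines the c_i
solution: c_0 = -2, c_1 = -4, c_2 = -2

p(D) = -2·I − 4·D − 2·D^2, i.e. c_0 = -2, c_1 = -4, c_2 = -2


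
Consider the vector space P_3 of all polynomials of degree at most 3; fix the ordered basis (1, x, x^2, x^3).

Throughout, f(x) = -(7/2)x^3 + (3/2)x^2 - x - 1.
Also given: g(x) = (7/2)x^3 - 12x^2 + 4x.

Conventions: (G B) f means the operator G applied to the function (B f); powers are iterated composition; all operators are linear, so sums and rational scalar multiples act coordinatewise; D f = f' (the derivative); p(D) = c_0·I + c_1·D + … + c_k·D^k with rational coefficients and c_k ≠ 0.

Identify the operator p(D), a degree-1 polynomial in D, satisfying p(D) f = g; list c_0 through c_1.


p(D) = -I + D, i.e. c_0 = -1, c_1 = 1

D^0 f = -(7/2)x^3 + (3/2)x^2 - x - 1
D^1 f = -(21/2)x^2 + 3x - 1
matching coefficients of g against c_0 f + c_1 Df + … from the top degree down determines the c_i
solution: c_0 = -1, c_1 = 1


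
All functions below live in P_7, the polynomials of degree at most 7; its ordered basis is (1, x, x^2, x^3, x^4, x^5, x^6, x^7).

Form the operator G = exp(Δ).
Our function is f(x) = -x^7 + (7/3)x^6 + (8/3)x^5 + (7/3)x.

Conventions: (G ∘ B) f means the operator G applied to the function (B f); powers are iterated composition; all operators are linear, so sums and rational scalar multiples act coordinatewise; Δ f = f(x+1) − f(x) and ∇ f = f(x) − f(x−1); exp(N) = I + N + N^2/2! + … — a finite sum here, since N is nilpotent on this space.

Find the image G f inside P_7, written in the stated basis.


g(x) = -x^7 - (14/3)x^6 - (76/3)x^5 - (275/3)x^4 - (715/3)x^3 - (1301/3)x^2 - (1472/3)x - 787/3

order-1 term: -7x^6 - 7x^5 + (40/3)x^4 + (115/3)x^3 + (122/3)x^2 + (61/3)x + 19/3
order-2 term: -21x^5 - 70x^4 - (235/3)x^3 + 10x^2 + (259/3)x + 148/3
order-3 term: -35x^4 - (490/3)x^3 - (865/3)x^2 - 200x - 73/3
order-4 term: -35x^3 - 175x^2 - (905/3)x - 515/3
order-5 term: -21x^2 - 91x - 307/3
order-6 term: -7x - 56/3
order-7 term: -1
the series for exp(Δ) f terminates at order 7
exp(Δ) f = -x^7 - (14/3)x^6 - (76/3)x^5 - (275/3)x^4 - (715/3)x^3 - (1301/3)x^2 - (1472/3)x - 787/3


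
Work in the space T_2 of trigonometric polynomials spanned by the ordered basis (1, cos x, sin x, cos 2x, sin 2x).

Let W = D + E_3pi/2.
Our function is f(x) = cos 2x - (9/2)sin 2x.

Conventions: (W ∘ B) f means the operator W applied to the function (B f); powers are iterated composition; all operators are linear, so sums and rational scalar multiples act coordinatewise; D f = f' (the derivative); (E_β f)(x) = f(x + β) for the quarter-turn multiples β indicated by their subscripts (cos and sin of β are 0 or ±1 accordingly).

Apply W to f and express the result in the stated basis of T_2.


the image equals g(x) = -10cos 2x + (5/2)sin 2x

D f = -9cos 2x - 2sin 2x
E_3pi/2 f = -cos 2x + (9/2)sin 2x
(D + E_3pi/2) f = -10cos 2x + (5/2)sin 2x


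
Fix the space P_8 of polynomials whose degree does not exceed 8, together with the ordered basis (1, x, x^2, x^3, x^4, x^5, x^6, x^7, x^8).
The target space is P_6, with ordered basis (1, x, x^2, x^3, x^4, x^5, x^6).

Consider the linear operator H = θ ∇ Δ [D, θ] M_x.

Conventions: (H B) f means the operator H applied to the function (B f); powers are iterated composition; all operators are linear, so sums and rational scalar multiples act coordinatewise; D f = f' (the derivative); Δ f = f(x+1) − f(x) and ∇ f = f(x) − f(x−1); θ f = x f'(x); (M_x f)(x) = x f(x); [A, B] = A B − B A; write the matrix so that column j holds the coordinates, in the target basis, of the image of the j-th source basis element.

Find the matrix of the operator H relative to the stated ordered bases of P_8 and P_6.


the matrix is [[0, 0, 0, 0, 0, 0, 0, 0, 0]; [0, 0, 0, 24, 0, 60, 0, 112, 0]; [0, 0, 0, 0, 120, 0, 420, 0, 1008]; [0, 0, 0, 0, 0, 360, 0, 1680, 0]; [0, 0, 0, 0, 0, 0, 840, 0, 5040]; [0, 0, 0, 0, 0, 0, 0, 1680, 0]; [0, 0, 0, 0, 0, 0, 0, 0, 3024]] (rows listed top to bottom)

image of 1: 0
image of x: 0
image of x^2: 0
image of x^3: 24x
image of x^4: 120x^2
image of x^5: 360x^3 + 60x
image of x^6: 840x^4 + 420x^2
image of x^7: 1680x^5 + 1680x^3 + 112x
image of x^8: 3024x^6 + 5040x^4 + 1008x^2
each image's coordinates form column j of the matrix


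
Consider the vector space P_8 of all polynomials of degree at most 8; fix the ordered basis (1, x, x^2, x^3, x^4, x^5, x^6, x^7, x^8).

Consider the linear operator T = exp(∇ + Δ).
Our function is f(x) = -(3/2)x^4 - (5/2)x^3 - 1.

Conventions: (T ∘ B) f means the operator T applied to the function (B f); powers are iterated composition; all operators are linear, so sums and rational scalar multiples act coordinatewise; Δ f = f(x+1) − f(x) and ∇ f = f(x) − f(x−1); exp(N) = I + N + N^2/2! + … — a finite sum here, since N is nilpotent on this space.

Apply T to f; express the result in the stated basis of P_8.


the result is g(x) = -(3/2)x^4 - (29/2)x^3 - 51x^2 - 90x - 74

order-1 term: -12x^3 - 15x^2 - 12x - 5
order-2 term: -36x^2 - 30x - 24
order-3 term: -48x - 20
order-4 term: -24
the series for exp(∇ + Δ) f terminates at order 4
exp(∇ + Δ) f = -(3/2)x^4 - (29/2)x^3 - 51x^2 - 90x - 74


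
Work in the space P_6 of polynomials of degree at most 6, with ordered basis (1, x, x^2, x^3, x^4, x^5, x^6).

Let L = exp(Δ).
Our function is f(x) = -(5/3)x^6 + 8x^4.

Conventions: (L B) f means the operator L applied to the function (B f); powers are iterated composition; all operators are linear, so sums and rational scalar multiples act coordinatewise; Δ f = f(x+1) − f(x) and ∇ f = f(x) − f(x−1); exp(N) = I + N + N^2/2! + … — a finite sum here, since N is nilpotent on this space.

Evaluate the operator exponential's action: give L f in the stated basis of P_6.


g(x) = -(5/3)x^6 - 10x^5 - 42x^4 - (404/3)x^3 - 279x^2 - 360x - 655/3

order-1 term: -10x^5 - 25x^4 - (4/3)x^3 + 23x^2 + 22x + 19/3
order-2 term: -25x^4 - 100x^3 - 127x^2 - 54x + 13/3
order-3 term: -(100/3)x^3 - 150x^2 - 218x - 102
order-4 term: -25x^2 - 100x - 301/3
order-5 term: -10x - 25
order-6 term: -5/3
the series for exp(Δ) f terminates at order 6
exp(Δ) f = -(5/3)x^6 - 10x^5 - 42x^4 - (404/3)x^3 - 279x^2 - 360x - 655/3


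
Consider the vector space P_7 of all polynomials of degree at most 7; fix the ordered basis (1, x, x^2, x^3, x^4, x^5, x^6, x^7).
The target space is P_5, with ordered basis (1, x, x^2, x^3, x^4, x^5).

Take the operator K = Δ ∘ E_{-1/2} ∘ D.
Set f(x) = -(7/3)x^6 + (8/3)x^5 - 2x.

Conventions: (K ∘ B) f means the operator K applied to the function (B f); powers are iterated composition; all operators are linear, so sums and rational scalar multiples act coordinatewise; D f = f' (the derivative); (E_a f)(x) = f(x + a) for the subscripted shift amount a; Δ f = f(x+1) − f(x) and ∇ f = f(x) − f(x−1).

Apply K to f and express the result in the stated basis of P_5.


g(x) = -70x^4 + (160/3)x^3 - 35x^2 + (40/3)x - 7/8

D f = -14x^5 + (40/3)x^4 - 2
E_{-1/2} D f = -14x^5 + (145/3)x^4 - (185/3)x^3 + (75/2)x^2 - (265/24)x - 35/48
Δ E_{-1/2} D f = -70x^4 + (160/3)x^3 - 35x^2 + (40/3)x - 7/8


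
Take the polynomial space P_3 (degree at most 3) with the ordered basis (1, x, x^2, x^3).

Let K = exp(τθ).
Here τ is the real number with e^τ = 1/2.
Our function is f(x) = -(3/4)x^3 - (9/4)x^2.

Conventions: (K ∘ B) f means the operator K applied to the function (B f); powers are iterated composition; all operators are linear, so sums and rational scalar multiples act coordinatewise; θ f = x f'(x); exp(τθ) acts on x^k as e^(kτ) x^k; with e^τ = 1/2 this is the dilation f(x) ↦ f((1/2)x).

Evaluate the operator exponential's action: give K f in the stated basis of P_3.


exp(τθ) x^k = e^(kτ) x^k; with e^τ = 1/2 this sends x^k to (1/2)^k x^k
x^2 ↦ 1/4 x^2
x^3 ↦ 1/8 x^3
applying this coordinatewise to f: exp(τθ) f = -(3/32)x^3 - (9/16)x^2

the image equals g(x) = -(3/32)x^3 - (9/16)x^2


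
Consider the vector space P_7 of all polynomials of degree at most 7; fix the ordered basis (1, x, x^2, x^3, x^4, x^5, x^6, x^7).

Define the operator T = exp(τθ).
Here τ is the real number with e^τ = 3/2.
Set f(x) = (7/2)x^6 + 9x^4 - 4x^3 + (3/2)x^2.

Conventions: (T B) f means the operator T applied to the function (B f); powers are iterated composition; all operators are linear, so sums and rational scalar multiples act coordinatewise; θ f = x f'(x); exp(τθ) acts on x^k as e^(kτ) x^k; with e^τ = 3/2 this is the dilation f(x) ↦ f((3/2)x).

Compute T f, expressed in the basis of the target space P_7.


exp(τθ) x^k = e^(kτ) x^k; with e^τ = 3/2 this sends x^k to (3/2)^k x^k
x^2 ↦ 9/4 x^2
x^3 ↦ 27/8 x^3
x^4 ↦ 81/16 x^4
x^6 ↦ 729/64 x^6
applying this coordinatewise to f: exp(τθ) f = (5103/128)x^6 + (729/16)x^4 - (27/2)x^3 + (27/8)x^2

g(x) = (5103/128)x^6 + (729/16)x^4 - (27/2)x^3 + (27/8)x^2
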